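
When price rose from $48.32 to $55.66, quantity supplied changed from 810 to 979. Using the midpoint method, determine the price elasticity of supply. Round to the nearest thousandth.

%Δq = (979 − 810)/[(810 + 979)/2] = 169/894.5 ≈ 0.1889.
%ΔP = (55.66 − 48.32)/[(48.32 + 55.66)/2] = 7.34/51.99 ≈ 0.1412.
Arc elasticity E = %Δq/%ΔP ≈ 0.1889/0.1412 ≈ 1.338.
|E| > 1: supply is elastic over this range.

1.338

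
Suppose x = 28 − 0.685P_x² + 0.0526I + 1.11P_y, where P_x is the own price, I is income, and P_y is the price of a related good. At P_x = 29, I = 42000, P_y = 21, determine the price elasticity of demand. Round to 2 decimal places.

-0.68

At the given point, x = 28 − 0.685(29)² + 0.0526(42000) + 1.11(21) = 28 − 576.085 + 2209.2 + 23.31 = 1684.425.
∂x/∂P_x = −2·0.685·P_x = -39.73, so E_p = -39.73·(29/1684.425) ≈ -0.68.
|E_p| < 1: demand is inelastic.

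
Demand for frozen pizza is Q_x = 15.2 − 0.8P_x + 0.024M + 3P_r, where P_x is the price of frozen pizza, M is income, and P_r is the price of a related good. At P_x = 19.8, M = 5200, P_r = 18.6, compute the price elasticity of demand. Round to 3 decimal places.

-0.088

At the given point, Q_x = 15.2 − 0.8(19.8) + 0.024(5200) + 3(18.6) = 15.2 − 15.84 + 124.8 + 55.8 = 179.96.
∂Q_x/∂P_x = −0.8, so E_p = (−0.8)·(19.8/179.96) ≈ -0.088.
|E_p| < 1: demand is inelastic.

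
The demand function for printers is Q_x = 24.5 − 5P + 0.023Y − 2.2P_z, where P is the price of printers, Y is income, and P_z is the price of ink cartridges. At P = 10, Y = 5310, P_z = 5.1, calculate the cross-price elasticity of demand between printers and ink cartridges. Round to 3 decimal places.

-0.131

Substituting, Q_x = 24.5 − 5(10) + 0.023(5310) − 2.2(5.1) = 24.5 − 50 + 122.13 − 11.22 = 85.41.
∂Q_x/∂P_z = −2.2, so E_xy = -2.2·(5.1/85.41) ≈ -0.131.
E_xy < 0: the goods are complements.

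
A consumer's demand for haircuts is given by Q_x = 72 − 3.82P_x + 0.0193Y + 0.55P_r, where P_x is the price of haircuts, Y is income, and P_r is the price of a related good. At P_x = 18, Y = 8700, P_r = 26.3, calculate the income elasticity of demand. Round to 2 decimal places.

At the given point, Q_x = 72 − 3.82(18) + 0.0193(8700) + 0.55(26.3) = 72 − 68.76 + 167.91 + 14.465 = 185.615.
∂Q_x/∂Y = +0.0193, so E_I = 0.0193·(8700/185.615) ≈ 0.90.
E_I ∈ (0,1): normal good (necessity).

0.90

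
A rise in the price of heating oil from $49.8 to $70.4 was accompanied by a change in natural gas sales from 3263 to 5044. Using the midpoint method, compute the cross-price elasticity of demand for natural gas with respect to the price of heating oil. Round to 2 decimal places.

%ΔQ_x = (5044 − 3263)/[(3263+5044)/2] = 1781/4153.5 ≈ 0.4288.
%ΔP_y = (70.4 − 49.8)/[(49.8+70.4)/2] ≈ 0.3428.
E_xy = 0.4288/0.3428 ≈ 1.25.
E_xy > 0, so natural gas and heating oil are substitutes.

1.25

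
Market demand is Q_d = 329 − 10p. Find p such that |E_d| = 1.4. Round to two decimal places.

Set −bp/(a − bp) = −1.4 ⇒ bp = 1.4(a − bp) ⇒ bp(1+1.4) = 1.4·a.
p = 1.4·329/(10·2.4) ≈ 19.19.

19.19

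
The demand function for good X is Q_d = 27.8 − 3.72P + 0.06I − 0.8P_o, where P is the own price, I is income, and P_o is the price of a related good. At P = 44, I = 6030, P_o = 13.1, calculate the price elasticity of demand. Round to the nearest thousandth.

-0.760

At the given point, Q_d = 27.8 − 3.72(44) + 0.06(6030) − 0.8(13.1) = 27.8 − 163.68 + 361.8 − 10.48 = 215.44.
∂Q_d/∂P = −3.72, so E_p = (−3.72)·(44/215.44) ≈ -0.760.
|E_p| < 1: demand is inelastic.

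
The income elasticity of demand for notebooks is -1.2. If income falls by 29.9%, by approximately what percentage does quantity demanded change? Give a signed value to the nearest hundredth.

35.88

%ΔQ ≈ E × %ΔI = (-1.2) × (-29.9%) = 35.88%.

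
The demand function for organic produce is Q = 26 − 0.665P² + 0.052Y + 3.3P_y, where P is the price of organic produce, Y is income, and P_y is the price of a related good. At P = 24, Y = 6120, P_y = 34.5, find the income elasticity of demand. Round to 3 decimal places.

4.240

Substituting, Q = 26 − 0.665(24)² + 0.052(6120) + 3.3(34.5) = 26 − 383.04 + 318.24 + 113.85 = 75.05.
∂Q/∂Y = +0.052, so E_I = 0.052·(6120/75.05) ≈ 4.240.
E_I > 1: normal good (luxury).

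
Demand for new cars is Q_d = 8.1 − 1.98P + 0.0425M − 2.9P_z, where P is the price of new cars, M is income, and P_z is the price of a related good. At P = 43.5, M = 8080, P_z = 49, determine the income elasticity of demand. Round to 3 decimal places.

2.786

Evaluating quantity at (P, M, P_z) gives Q_d = 8.1 − 1.98(43.5) + 0.0425(8080) − 2.9(49) = 8.1 − 86.13 + 343.4 − 142.1 = 123.27.
∂Q_d/∂M = +0.0425, so E_I = 0.0425·(8080/123.27) ≈ 2.786.
E_I > 1: normal good (luxury).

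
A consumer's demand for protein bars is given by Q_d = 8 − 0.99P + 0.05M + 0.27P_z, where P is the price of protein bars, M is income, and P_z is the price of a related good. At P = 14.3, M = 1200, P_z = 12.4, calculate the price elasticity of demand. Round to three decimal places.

-0.248

Q_d = 8 − 0.99(14.3) + 0.05(1200) + 0.27(12.4) = 8 − 14.157 + 60 + 3.348 = 57.191.
∂Q_d/∂P = −0.99, so E_p = (−0.99)·(14.3/57.191) ≈ -0.248.
|E_p| < 1: demand is inelastic.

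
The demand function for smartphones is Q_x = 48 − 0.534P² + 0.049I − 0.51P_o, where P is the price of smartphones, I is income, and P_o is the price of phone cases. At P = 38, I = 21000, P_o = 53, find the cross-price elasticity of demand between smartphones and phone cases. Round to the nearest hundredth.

-0.10

Evaluating quantity at (P, I, P_o) gives Q_x = 48 − 0.534(38)² + 0.049(21000) − 0.51(53) = 48 − 771.096 + 1029 − 27.03 = 278.874.
∂Q_x/∂P_o = −0.51, so E_xy = -0.51·(53/278.874) ≈ -0.10.
E_xy < 0: the goods are complements.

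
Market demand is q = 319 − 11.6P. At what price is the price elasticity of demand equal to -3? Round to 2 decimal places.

20.63

Set −bP/(a − bP) = −3 ⇒ bP = 3(a − bP) ⇒ bP(1+3) = 3·a.
P = 3·319/(11.6·4) ≈ 20.63.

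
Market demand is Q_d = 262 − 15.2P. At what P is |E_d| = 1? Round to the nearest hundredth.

For linear demand Q_d = a − bP, E = −bP/(a − bP). |E| = 1 ⇒ bP = a − bP ⇒ P = a/(2b).
P = 262/(2·15.2) ≈ 8.62.

8.62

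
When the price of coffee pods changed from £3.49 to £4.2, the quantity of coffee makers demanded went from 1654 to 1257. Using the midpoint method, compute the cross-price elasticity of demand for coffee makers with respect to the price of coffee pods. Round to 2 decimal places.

-1.48

%ΔQ_x = (1257 − 1654)/[(1654+1257)/2] = -397/1455.5 ≈ -0.2728.
%ΔP_y = (4.2 − 3.49)/[(3.49+4.2)/2] ≈ 0.1847.
E_xy = -0.2728/0.1847 ≈ -1.48.
E_xy < 0, so coffee makers and coffee pods are complements.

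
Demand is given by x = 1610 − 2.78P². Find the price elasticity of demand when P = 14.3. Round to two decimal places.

At P = 14.3, x = 1041.5178.
dx/dP = −2·2.78·P = −79.508.
Point elasticity E = (dx/dP)·(P/x) = -79.508 × 14.3/1041.5178 ≈ -1.09.
|E| > 1, so demand is elastic at this price.

-1.09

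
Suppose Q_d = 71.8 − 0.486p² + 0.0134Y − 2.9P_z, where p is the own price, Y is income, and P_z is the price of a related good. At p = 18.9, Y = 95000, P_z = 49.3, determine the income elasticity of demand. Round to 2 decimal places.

1.24

Evaluating quantity at (p, Y, P_z) gives Q_d = 71.8 − 0.486(18.9)² + 0.0134(95000) − 2.9(49.3) = 71.8 − 173.6041 + 1273 − 142.97 = 1028.2259.
∂Q_d/∂Y = +0.0134, so E_I = 0.0134·(95000/1028.2259) ≈ 1.24.
E_I > 1: normal good (luxury).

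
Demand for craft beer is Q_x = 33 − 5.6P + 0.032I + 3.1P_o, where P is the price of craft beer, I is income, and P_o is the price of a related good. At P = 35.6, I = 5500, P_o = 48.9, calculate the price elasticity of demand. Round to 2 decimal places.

Substituting, Q_x = 33 − 5.6(35.6) + 0.032(5500) + 3.1(48.9) = 33 − 199.36 + 176 + 151.59 = 161.23.
∂Q_x/∂P = −5.6, so E_p = (−5.6)·(35.6/161.23) ≈ -1.24.
|E_p| > 1: demand is elastic.

-1.24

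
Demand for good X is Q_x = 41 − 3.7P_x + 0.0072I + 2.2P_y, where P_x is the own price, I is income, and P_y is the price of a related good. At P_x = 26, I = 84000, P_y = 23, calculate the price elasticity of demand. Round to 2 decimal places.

Q_x = 41 − 3.7(26) + 0.0072(84000) + 2.2(23) = 41 − 96.2 + 604.8 + 50.6 = 600.2.
∂Q_x/∂P_x = −3.7, so E_p = (−3.7)·(26/600.2) ≈ -0.16.
|E_p| < 1: demand is inelastic.

-0.16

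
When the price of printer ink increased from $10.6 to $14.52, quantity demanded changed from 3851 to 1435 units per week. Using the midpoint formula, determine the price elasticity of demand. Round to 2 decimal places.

%ΔQ = (1435 − 3851)/[(3851 + 1435)/2] = -2416/2643 ≈ -0.9141.
%Δp = (14.52 − 10.6)/[(10.6 + 14.52)/2] = 3.92/12.56 ≈ 0.3121.
Arc elasticity E = %ΔQ/%Δp ≈ -0.9141/0.3121 ≈ -2.93.
|E| > 1: demand is elastic over this range.

-2.93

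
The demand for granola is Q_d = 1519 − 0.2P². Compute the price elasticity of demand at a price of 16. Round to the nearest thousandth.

At P = 16, Q_d = 1467.8.
dQ_d/dP = −2·0.2·P = −6.4.
Point elasticity E = (dQ_d/dP)·(P/Q_d) = -6.4 × 16/1467.8 ≈ -0.070.
|E| < 1, so demand is inelastic at this price.

-0.070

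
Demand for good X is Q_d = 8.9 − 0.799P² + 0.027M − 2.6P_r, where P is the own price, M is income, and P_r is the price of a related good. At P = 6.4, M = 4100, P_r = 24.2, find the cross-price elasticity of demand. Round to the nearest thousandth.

-2.627

Q_d = 8.9 − 0.799(6.4)² + 0.027(4100) − 2.6(24.2) = 8.9 − 32.727 + 110.7 − 62.92 = 23.953.
∂Q_d/∂P_r = −2.6, so E_xy = -2.6·(24.2/23.953) ≈ -2.627.
E_xy < 0: the goods are complements.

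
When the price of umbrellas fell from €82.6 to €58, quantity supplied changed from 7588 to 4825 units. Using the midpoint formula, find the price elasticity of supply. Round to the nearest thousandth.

%Δq = (4825 − 7588)/[(7588 + 4825)/2] = -2763/6206.5 ≈ -0.4452.
%Δp = (58 − 82.6)/[(82.6 + 58)/2] = -24.6/70.3 ≈ -0.3499.
Arc elasticity E = %Δq/%Δp ≈ -0.4452/-0.3499 ≈ 1.272.
|E| > 1: supply is elastic over this range.

1.272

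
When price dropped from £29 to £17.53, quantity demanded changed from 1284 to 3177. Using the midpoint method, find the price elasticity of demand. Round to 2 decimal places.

%Δq = (3177 − 1284)/[(1284 + 3177)/2] = 1893/2230.5 ≈ 0.8487.
%Δp = (17.53 − 29)/[(29 + 17.53)/2] = -11.47/23.265 ≈ -0.4930.
Arc elasticity E = %Δq/%Δp ≈ 0.8487/-0.4930 ≈ -1.72.
|E| > 1: demand is elastic over this range.

-1.72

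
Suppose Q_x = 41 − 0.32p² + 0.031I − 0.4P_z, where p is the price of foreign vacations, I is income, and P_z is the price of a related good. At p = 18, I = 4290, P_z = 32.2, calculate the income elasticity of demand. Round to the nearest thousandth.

Substituting, Q_x = 41 − 0.32(18)² + 0.031(4290) − 0.4(32.2) = 41 − 103.68 + 132.99 − 12.88 = 57.43.
∂Q_x/∂I = +0.031, so E_I = 0.031·(4290/57.43) ≈ 2.316.
E_I > 1: normal good (luxury).

2.316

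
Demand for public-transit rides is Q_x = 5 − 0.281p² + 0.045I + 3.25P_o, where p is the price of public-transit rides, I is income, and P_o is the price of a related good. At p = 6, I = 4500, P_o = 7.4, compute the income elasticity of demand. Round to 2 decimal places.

At the given point, Q_x = 5 − 0.281(6)² + 0.045(4500) + 3.25(7.4) = 5 − 10.116 + 202.5 + 24.05 = 221.434.
∂Q_x/∂I = +0.045, so E_I = 0.045·(4500/221.434) ≈ 0.91.
E_I ∈ (0,1): normal good (necessity).

0.91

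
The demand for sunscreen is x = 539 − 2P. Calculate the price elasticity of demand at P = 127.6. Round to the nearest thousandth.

At P = 127.6, x = 283.8.
dx/dP = −2.
Point elasticity E = (dx/dP)·(P/x) = -2 × 127.6/283.8 ≈ -0.899.
|E| < 1, so demand is inelastic at this price.

-0.899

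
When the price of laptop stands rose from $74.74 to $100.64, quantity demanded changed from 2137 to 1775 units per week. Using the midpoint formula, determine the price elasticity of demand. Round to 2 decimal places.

-0.63

%ΔQ = (1775 − 2137)/[(2137 + 1775)/2] = -362/1956 ≈ -0.1851.
%Δp = (100.64 − 74.74)/[(74.74 + 100.64)/2] = 25.9/87.69 ≈ 0.2954.
Arc elasticity E = %ΔQ/%Δp ≈ -0.1851/0.2954 ≈ -0.63.
|E| < 1: demand is inelastic over this range.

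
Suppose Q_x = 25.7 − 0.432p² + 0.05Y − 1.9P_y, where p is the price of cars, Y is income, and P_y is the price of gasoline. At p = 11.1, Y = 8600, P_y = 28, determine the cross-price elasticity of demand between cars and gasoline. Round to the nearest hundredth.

Substituting, Q_x = 25.7 − 0.432(11.1)² + 0.05(8600) − 1.9(28) = 25.7 − 53.2267 + 430 − 53.2 = 349.2733.
∂Q_x/∂P_y = −1.9, so E_xy = -1.9·(28/349.2733) ≈ -0.15.
E_xy < 0: the goods are complements.

-0.15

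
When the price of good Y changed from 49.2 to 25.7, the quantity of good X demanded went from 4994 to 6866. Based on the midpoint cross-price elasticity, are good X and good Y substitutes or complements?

complements

%ΔQ_x = (6866 − 4994)/[(4994+6866)/2] = 1872/5930 ≈ 0.3157.
%ΔP_y = (25.7 − 49.2)/[(49.2+25.7)/2] ≈ -0.6275.
E_xy = 0.3157/-0.6275 ≈ -0.503.
E_xy < 0, so the goods are complements.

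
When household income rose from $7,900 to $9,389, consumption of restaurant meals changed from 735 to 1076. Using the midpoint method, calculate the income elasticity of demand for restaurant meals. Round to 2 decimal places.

2.19

%ΔQ = (1076 − 735)/[(735+1076)/2] = 341/905.5 ≈ 0.3766.
%ΔI = (9,389 − 7,900)/[(7,900+9,389)/2] = 1489/8644.5 ≈ 0.1722.
E_I = %ΔQ/%ΔI ≈ 2.19.
E_I > 1: normal good (luxury).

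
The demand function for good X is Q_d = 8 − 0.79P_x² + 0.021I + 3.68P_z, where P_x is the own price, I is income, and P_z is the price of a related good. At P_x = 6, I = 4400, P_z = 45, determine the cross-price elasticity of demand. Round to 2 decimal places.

0.70

Evaluating quantity at (P_x, I, P_z) gives Q_d = 8 − 0.79(6)² + 0.021(4400) + 3.68(45) = 8 − 28.44 + 92.4 + 165.6 = 237.56.
∂Q_d/∂P_z = +3.68, so E_xy = 3.68·(45/237.56) ≈ 0.70.
E_xy > 0: the goods are substitutes.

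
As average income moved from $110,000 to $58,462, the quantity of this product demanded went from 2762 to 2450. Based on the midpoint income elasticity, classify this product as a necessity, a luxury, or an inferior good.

necessity

%ΔQ = (2450 − 2762)/[(2762+2450)/2] = -312/2606 ≈ -0.1197.
%ΔI = (58,462 − 110,000)/[(110,000+58,462)/2] = -51538/84231 ≈ -0.6119.
E_I = %ΔQ/%ΔI ≈ 0.196.
E_I ∈ (0,1): normal good (necessity).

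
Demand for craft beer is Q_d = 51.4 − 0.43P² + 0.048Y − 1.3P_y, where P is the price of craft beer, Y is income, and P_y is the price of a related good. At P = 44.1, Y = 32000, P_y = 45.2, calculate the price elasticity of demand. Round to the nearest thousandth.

-2.416

First evaluate Q_d: 51.4 − 0.43(44.1)² + 0.048(32000) − 1.3(45.2) = 51.4 − 836.2683 + 1536 − 58.76 = 692.3717.
∂Q_d/∂P = −2·0.43·P = -37.926, so E_p = -37.926·(44.1/692.3717) ≈ -2.416.
|E_p| > 1: demand is elastic.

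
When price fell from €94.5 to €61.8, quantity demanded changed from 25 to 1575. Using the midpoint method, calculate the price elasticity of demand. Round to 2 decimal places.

%Δq = (1575 − 25)/[(25 + 1575)/2] = 1550/800 ≈ 1.9375.
%Δp = (61.8 − 94.5)/[(94.5 + 61.8)/2] = -32.7/78.15 ≈ -0.4184.
Arc elasticity E = %Δq/%Δp ≈ 1.9375/-0.4184 ≈ -4.63.
|E| > 1: demand is elastic over this range.

-4.63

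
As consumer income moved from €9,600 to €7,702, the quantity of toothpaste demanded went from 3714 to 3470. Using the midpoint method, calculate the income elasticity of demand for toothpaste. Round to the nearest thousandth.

0.310

%ΔQ = (3470 − 3714)/[(3714+3470)/2] = -244/3592 ≈ -0.0679.
%ΔI = (7,702 − 9,600)/[(9,600+7,702)/2] = -1898/8651 ≈ -0.2194.
E_I = %ΔQ/%ΔI ≈ 0.310.
E_I ∈ (0,1): normal good (necessity).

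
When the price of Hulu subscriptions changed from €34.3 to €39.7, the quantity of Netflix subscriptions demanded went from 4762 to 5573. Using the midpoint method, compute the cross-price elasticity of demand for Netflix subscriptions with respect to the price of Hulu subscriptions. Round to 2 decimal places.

1.08

%ΔQ_x = (5573 − 4762)/[(4762+5573)/2] = 811/5167.5 ≈ 0.1569.
%ΔP_y = (39.7 − 34.3)/[(34.3+39.7)/2] ≈ 0.1459.
E_xy = 0.1569/0.1459 ≈ 1.08.
E_xy > 0, so Netflix subscriptions and Hulu subscriptions are substitutes.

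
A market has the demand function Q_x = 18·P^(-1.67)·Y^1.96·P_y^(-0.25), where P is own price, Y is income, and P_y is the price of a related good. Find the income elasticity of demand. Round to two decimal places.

1.96

For a Cobb–Douglas (constant-elasticity) form Q_x = A·Y^α·…, the elasticity with respect to Y equals the exponent α at every point.
Here the exponent on Y is 1.96, so the income elasticity of demand is 1.96.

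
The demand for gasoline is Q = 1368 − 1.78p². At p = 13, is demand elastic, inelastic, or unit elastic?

inelastic

At p = 13, Q = 1067.18.
dQ/dp = −2·1.78·p = −46.28.
Point elasticity E = (dQ/dp)·(p/Q) = -46.28 × 13/1067.18 ≈ -0.564.
|E| ≈ 0.564 < 1, so demand is inelastic.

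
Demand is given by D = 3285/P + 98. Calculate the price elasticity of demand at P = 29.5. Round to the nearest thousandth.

At P = 29.5, D = 209.3559.
dD/dP = −3285/P² = −3.7748.
Point elasticity E = (dD/dP)·(P/D) = -3.7748 × 29.5/209.3559 ≈ -0.532.
|E| < 1, so demand is inelastic at this price.

-0.532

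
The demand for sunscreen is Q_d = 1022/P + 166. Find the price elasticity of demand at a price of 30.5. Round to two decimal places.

At P = 30.5, Q_d = 199.5082.
dQ_d/dP = −1022/P² = −1.0986.
Point elasticity E = (dQ_d/dP)·(P/Q_d) = -1.0986 × 30.5/199.5082 ≈ -0.17.
|E| < 1, so demand is inelastic at this price.

-0.17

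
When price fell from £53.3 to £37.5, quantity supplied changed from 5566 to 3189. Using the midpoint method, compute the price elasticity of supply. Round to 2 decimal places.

%ΔQ = (3189 − 5566)/[(5566 + 3189)/2] = -2377/4377.5 ≈ -0.5430.
%ΔP = (37.5 − 53.3)/[(53.3 + 37.5)/2] = -15.8/45.4 ≈ -0.3480.
Arc elasticity E = %ΔQ/%ΔP ≈ -0.5430/-0.3480 ≈ 1.56.
|E| > 1: supply is elastic over this range.

1.56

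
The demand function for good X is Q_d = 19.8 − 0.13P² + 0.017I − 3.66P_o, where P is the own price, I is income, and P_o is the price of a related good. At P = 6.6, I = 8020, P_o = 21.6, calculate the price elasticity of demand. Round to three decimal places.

-0.159

At the given point, Q_d = 19.8 − 0.13(6.6)² + 0.017(8020) − 3.66(21.6) = 19.8 − 5.6628 + 136.34 − 79.056 = 71.4212.
∂Q_d/∂P = −2·0.13·P = -1.716, so E_p = -1.716·(6.6/71.4212) ≈ -0.159.
|E_p| < 1: demand is inelastic.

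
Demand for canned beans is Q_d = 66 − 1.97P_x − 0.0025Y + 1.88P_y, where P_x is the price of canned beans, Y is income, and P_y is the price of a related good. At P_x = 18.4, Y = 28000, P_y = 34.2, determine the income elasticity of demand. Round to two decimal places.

First evaluate Q_d: 66 − 1.97(18.4) − 0.0025(28000) + 1.88(34.2) = 66 − 36.248 − 70 + 64.296 = 24.048.
∂Q_d/∂Y = −0.0025, so E_I = -0.0025·(28000/24.048) ≈ -2.91.
E_I < 0: inferior good.

-2.91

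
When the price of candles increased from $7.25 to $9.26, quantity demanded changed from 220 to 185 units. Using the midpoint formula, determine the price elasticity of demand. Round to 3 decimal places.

-0.710

%ΔQ = (185 − 220)/[(220 + 185)/2] = -35/202.5 ≈ -0.1728.
%ΔP = (9.26 − 7.25)/[(7.25 + 9.26)/2] = 2.01/8.255 ≈ 0.2435.
Arc elasticity E = %ΔQ/%ΔP ≈ -0.1728/0.2435 ≈ -0.710.
|E| < 1: demand is inelastic over this range.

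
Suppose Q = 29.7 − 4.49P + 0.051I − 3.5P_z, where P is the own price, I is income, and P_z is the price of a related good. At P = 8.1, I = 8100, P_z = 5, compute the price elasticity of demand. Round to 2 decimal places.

-0.09

First evaluate Q: 29.7 − 4.49(8.1) + 0.051(8100) − 3.5(5) = 29.7 − 36.369 + 413.1 − 17.5 = 388.931.
∂Q/∂P = −4.49, so E_p = (−4.49)·(8.1/388.931) ≈ -0.09.
|E_p| < 1: demand is inelastic.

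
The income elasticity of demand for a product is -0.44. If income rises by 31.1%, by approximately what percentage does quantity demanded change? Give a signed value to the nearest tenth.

-13.7

%ΔQ ≈ E × %ΔI = (-0.44) × (31.1%) ≈ -13.7%.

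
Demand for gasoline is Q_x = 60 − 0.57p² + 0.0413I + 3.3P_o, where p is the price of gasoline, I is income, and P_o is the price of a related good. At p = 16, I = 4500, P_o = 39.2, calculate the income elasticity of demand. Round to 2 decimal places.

At the given point, Q_x = 60 − 0.57(16)² + 0.0413(4500) + 3.3(39.2) = 60 − 145.92 + 185.85 + 129.36 = 229.29.
∂Q_x/∂I = +0.0413, so E_I = 0.0413·(4500/229.29) ≈ 0.81.
E_I ∈ (0,1): normal good (necessity).

0.81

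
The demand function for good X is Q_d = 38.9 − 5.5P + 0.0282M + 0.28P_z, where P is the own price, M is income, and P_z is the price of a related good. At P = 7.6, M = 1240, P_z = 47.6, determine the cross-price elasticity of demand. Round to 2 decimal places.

First evaluate Q_d: 38.9 − 5.5(7.6) + 0.0282(1240) + 0.28(47.6) = 38.9 − 41.8 + 34.968 + 13.328 = 45.396.
∂Q_d/∂P_z = +0.28, so E_xy = 0.28·(47.6/45.396) ≈ 0.29.
E_xy > 0: the goods are substitutes.

0.29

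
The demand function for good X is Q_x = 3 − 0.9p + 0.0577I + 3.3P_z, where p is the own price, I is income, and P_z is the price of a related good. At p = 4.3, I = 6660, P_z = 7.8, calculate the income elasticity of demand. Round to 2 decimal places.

0.94

At the given point, Q_x = 3 − 0.9(4.3) + 0.0577(6660) + 3.3(7.8) = 3 − 3.87 + 384.282 + 25.74 = 409.152.
∂Q_x/∂I = +0.0577, so E_I = 0.0577·(6660/409.152) ≈ 0.94.
E_I ∈ (0,1): normal good (necessity).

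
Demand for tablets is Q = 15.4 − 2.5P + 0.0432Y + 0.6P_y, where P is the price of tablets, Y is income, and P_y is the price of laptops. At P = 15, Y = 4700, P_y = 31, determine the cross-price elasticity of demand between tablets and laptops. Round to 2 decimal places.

Q = 15.4 − 2.5(15) + 0.0432(4700) + 0.6(31) = 15.4 − 37.5 + 203.04 + 18.6 = 199.54.
∂Q/∂P_y = +0.6, so E_xy = 0.6·(31/199.54) ≈ 0.09.
E_xy > 0: the goods are substitutes.

0.09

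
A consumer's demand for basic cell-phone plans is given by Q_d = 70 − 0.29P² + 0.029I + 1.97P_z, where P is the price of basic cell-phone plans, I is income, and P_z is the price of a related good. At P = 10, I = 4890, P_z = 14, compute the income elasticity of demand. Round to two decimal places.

Substituting, Q_d = 70 − 0.29(10)² + 0.029(4890) + 1.97(14) = 70 − 29 + 141.81 + 27.58 = 210.39.
∂Q_d/∂I = +0.029, so E_I = 0.029·(4890/210.39) ≈ 0.67.
E_I ∈ (0,1): normal good (necessity).

0.67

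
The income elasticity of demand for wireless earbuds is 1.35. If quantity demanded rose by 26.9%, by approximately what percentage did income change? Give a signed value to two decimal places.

%ΔQ ≈ E × %ΔI ⇒ %ΔI = %ΔQ / E = (26.9%)/(1.35) ≈ 19.93%.

19.93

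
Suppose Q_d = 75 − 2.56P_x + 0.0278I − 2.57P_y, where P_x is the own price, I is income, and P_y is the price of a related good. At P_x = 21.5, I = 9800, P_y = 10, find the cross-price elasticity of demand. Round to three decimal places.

First evaluate Q_d: 75 − 2.56(21.5) + 0.0278(9800) − 2.57(10) = 75 − 55.04 + 272.44 − 25.7 = 266.7.
∂Q_d/∂P_y = −2.57, so E_xy = -2.57·(10/266.7) ≈ -0.096.
E_xy < 0: the goods are complements.

-0.096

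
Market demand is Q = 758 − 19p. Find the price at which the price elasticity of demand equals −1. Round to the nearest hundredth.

19.95

For linear demand Q = a − bp, E = −bp/(a − bp). |E| = 1 ⇒ bp = a − bp ⇒ p = a/(2b).
p = 758/(2·19) ≈ 19.95.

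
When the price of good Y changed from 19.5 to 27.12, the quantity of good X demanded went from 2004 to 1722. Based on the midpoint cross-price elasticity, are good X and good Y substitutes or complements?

%ΔQ_x = (1722 − 2004)/[(2004+1722)/2] = -282/1863 ≈ -0.1514.
%ΔP_y = (27.12 − 19.5)/[(19.5+27.12)/2] ≈ 0.3269.
E_xy = -0.1514/0.3269 ≈ -0.463.
E_xy < 0, so the goods are complements.

complements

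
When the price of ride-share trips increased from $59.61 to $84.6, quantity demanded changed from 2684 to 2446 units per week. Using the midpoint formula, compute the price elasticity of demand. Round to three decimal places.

%Δq = (2446 − 2684)/[(2684 + 2446)/2] = -238/2565 ≈ -0.0928.
%ΔP = (84.6 − 59.61)/[(59.61 + 84.6)/2] = 24.99/72.105 ≈ 0.3466.
Arc elasticity E = %Δq/%ΔP ≈ -0.0928/0.3466 ≈ -0.268.
|E| < 1: demand is inelastic over this range.

-0.268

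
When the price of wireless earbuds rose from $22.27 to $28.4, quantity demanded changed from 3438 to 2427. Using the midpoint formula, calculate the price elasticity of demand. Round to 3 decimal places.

%Δq = (2427 − 3438)/[(3438 + 2427)/2] = -1011/2932.5 ≈ -0.3448.
%ΔP = (28.4 − 22.27)/[(22.27 + 28.4)/2] = 6.13/25.335 ≈ 0.2420.
Arc elasticity E = %Δq/%ΔP ≈ -0.3448/0.2420 ≈ -1.425.
|E| > 1: demand is elastic over this range.

-1.425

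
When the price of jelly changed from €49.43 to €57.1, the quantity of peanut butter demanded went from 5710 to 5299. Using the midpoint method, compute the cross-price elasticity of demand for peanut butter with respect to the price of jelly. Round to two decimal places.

%ΔQ_x = (5299 − 5710)/[(5710+5299)/2] = -411/5504.5 ≈ -0.0747.
%ΔP_y = (57.1 − 49.43)/[(49.43+57.1)/2] ≈ 0.1440.
E_xy = -0.0747/0.1440 ≈ -0.52.
E_xy < 0, so peanut butter and jelly are complements.

-0.52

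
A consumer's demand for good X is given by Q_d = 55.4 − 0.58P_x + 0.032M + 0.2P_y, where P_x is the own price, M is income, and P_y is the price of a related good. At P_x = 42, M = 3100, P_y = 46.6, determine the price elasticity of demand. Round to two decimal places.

-0.17

First evaluate Q_d: 55.4 − 0.58(42) + 0.032(3100) + 0.2(46.6) = 55.4 − 24.36 + 99.2 + 9.32 = 139.56.
∂Q_d/∂P_x = −0.58, so E_p = (−0.58)·(42/139.56) ≈ -0.17.
|E_p| < 1: demand is inelastic.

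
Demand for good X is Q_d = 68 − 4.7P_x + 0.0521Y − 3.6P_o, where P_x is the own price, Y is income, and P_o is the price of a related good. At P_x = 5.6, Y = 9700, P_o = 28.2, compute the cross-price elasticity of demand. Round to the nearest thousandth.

-0.228

Evaluating quantity at (P_x, Y, P_o) gives Q_d = 68 − 4.7(5.6) + 0.0521(9700) − 3.6(28.2) = 68 − 26.32 + 505.37 − 101.52 = 445.53.
∂Q_d/∂P_o = −3.6, so E_xy = -3.6·(28.2/445.53) ≈ -0.228.
E_xy < 0: the goods are complements.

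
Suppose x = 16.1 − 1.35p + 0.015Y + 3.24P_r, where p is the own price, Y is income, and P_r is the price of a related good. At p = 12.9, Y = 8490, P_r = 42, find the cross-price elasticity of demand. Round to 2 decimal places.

x = 16.1 − 1.35(12.9) + 0.015(8490) + 3.24(42) = 16.1 − 17.415 + 127.35 + 136.08 = 262.115.
∂x/∂P_r = +3.24, so E_xy = 3.24·(42/262.115) ≈ 0.52.
E_xy > 0: the goods are substitutes.

0.52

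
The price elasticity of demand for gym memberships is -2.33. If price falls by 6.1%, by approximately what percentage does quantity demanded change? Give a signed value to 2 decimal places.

%ΔQ ≈ E × %ΔP = (-2.33) × (-6.1%) ≈ 14.21%.

14.21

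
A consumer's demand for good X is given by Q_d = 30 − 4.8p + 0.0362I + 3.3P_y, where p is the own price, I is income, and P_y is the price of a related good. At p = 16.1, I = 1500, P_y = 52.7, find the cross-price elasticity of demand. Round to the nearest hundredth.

0.96

Q_d = 30 − 4.8(16.1) + 0.0362(1500) + 3.3(52.7) = 30 − 77.28 + 54.3 + 173.91 = 180.93.
∂Q_d/∂P_y = +3.3, so E_xy = 3.3·(52.7/180.93) ≈ 0.96.
E_xy > 0: the goods are substitutes.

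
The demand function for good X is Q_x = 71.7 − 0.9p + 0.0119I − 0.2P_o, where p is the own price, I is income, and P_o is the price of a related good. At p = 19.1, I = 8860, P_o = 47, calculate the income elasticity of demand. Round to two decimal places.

At the given point, Q_x = 71.7 − 0.9(19.1) + 0.0119(8860) − 0.2(47) = 71.7 − 17.19 + 105.434 − 9.4 = 150.544.
∂Q_x/∂I = +0.0119, so E_I = 0.0119·(8860/150.544) ≈ 0.70.
E_I ∈ (0,1): normal good (necessity).

0.70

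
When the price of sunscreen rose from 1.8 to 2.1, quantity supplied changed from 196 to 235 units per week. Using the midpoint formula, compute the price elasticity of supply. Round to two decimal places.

%Δq = (235 − 196)/[(196 + 235)/2] = 39/215.5 ≈ 0.1810.
%ΔP = (2.1 − 1.8)/[(1.8 + 2.1)/2] = 0.3/1.95 ≈ 0.1538.
Arc elasticity E = %Δq/%ΔP ≈ 0.1810/0.1538 ≈ 1.18.
|E| > 1: supply is elastic over this range.

1.18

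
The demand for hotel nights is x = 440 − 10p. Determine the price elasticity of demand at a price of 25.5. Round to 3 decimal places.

At p = 25.5, x = 185.
dx/dp = −10.
Point elasticity E = (dx/dp)·(p/x) = -10 × 25.5/185 ≈ -1.378.
|E| > 1, so demand is elastic at this price.

-1.378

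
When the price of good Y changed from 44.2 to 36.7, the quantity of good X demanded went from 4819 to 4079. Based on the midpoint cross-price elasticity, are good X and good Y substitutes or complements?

%ΔQ_x = (4079 − 4819)/[(4819+4079)/2] = -740/4449 ≈ -0.1663.
%ΔP_y = (36.7 − 44.2)/[(44.2+36.7)/2] ≈ -0.1854.
E_xy = -0.1663/-0.1854 ≈ 0.897.
E_xy > 0, so the goods are substitutes.

substitutes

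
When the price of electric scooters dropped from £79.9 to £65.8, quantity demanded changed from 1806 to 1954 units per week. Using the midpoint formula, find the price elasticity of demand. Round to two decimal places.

-0.41

%Δq = (1954 − 1806)/[(1806 + 1954)/2] = 148/1880 ≈ 0.0787.
%Δp = (65.8 − 79.9)/[(79.9 + 65.8)/2] = -14.1/72.85 ≈ -0.1935.
Arc elasticity E = %Δq/%Δp ≈ 0.0787/-0.1935 ≈ -0.41.
|E| < 1: demand is inelastic over this range.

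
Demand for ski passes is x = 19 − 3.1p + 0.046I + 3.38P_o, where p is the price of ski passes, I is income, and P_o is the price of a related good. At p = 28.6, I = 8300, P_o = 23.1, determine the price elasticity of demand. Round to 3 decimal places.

-0.227

Substituting, x = 19 − 3.1(28.6) + 0.046(8300) + 3.38(23.1) = 19 − 88.66 + 381.8 + 78.078 = 390.218.
∂x/∂p = −3.1, so E_p = (−3.1)·(28.6/390.218) ≈ -0.227.
|E_p| < 1: demand is inelastic.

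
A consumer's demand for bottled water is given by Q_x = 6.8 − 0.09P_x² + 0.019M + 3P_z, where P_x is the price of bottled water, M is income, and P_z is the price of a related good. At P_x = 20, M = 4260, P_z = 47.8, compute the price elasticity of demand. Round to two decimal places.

-0.37

Evaluating quantity at (P_x, M, P_z) gives Q_x = 6.8 − 0.09(20)² + 0.019(4260) + 3(47.8) = 6.8 − 36 + 80.94 + 143.4 = 195.14.
∂Q_x/∂P_x = −2·0.09·P_x = -3.6, so E_p = -3.6·(20/195.14) ≈ -0.37.
|E_p| < 1: demand is inelastic.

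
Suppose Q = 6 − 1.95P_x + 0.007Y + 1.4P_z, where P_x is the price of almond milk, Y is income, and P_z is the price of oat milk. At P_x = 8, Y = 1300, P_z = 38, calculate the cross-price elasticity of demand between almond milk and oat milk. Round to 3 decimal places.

First evaluate Q: 6 − 1.95(8) + 0.007(1300) + 1.4(38) = 6 − 15.6 + 9.1 + 53.2 = 52.7.
∂Q/∂P_z = +1.4, so E_xy = 1.4·(38/52.7) ≈ 1.009.
E_xy > 0: the goods are substitutes.

1.009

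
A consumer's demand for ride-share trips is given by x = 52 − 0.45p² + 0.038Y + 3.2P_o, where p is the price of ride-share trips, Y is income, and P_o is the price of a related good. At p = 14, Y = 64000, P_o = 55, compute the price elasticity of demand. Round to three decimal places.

-0.069

At the given point, x = 52 − 0.45(14)² + 0.038(64000) + 3.2(55) = 52 − 88.2 + 2432 + 176 = 2571.8.
∂x/∂p = −2·0.45·p = -12.6, so E_p = -12.6·(14/2571.8) ≈ -0.069.
|E_p| < 1: demand is inelastic.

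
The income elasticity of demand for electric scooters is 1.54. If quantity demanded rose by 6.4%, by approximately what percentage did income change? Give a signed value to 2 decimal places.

%ΔQ ≈ E × %ΔI ⇒ %ΔI = %ΔQ / E = (6.4%)/(1.54) ≈ 4.16%.

4.16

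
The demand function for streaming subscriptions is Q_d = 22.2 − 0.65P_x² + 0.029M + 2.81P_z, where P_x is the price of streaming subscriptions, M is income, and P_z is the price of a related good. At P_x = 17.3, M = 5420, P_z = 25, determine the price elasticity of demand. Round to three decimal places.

At the given point, Q_d = 22.2 − 0.65(17.3)² + 0.029(5420) + 2.81(25) = 22.2 − 194.5385 + 157.18 + 70.25 = 55.0915.
∂Q_d/∂P_x = −2·0.65·P_x = -22.49, so E_p = -22.49·(17.3/55.0915) ≈ -7.062.
|E_p| > 1: demand is elastic.

-7.062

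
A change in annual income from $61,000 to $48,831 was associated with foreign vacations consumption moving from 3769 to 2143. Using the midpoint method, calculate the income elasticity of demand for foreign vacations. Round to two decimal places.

%ΔQ = (2143 − 3769)/[(3769+2143)/2] = -1626/2956 ≈ -0.5501.
%ΔM = (48,831 − 61,000)/[(61,000+48,831)/2] = -12169/54915.5 ≈ -0.2216.
E_I = %ΔQ/%ΔM ≈ 2.48.
E_I > 1: normal good (luxury).

2.48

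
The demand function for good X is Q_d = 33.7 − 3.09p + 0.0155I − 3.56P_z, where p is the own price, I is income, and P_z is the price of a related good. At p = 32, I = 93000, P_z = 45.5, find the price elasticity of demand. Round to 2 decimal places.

At the given point, Q_d = 33.7 − 3.09(32) + 0.0155(93000) − 3.56(45.5) = 33.7 − 98.88 + 1441.5 − 161.98 = 1214.34.
∂Q_d/∂p = −3.09, so E_p = (−3.09)·(32/1214.34) ≈ -0.08.
|E_p| < 1: demand is inelastic.

-0.08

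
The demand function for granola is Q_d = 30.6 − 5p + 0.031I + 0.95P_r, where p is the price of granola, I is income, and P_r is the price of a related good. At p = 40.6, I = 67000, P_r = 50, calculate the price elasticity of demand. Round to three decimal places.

First evaluate Q_d: 30.6 − 5(40.6) + 0.031(67000) + 0.95(50) = 30.6 − 203 + 2077 + 47.5 = 1952.1.
∂Q_d/∂p = −5, so E_p = (−5)·(40.6/1952.1) ≈ -0.104.
|E_p| < 1: demand is inelastic.

-0.104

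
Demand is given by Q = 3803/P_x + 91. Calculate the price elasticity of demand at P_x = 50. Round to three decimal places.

At P_x = 50, Q = 167.06.
dQ/dP_x = −3803/P_x² = −1.5212.
Point elasticity E = (dQ/dP_x)·(P_x/Q) = -1.5212 × 50/167.06 ≈ -0.455.
|E| < 1, so demand is inelastic at this price.

-0.455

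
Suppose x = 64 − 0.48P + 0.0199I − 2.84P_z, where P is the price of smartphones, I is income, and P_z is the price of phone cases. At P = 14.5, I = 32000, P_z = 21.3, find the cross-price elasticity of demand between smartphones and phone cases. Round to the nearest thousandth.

Substituting, x = 64 − 0.48(14.5) + 0.0199(32000) − 2.84(21.3) = 64 − 6.96 + 636.8 − 60.492 = 633.348.
∂x/∂P_z = −2.84, so E_xy = -2.84·(21.3/633.348) ≈ -0.096.
E_xy < 0: the goods are complements.

-0.096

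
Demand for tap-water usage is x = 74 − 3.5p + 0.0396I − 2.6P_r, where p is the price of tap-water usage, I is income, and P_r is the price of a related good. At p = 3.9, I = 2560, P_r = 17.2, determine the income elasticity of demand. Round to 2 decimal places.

0.87

First evaluate x: 74 − 3.5(3.9) + 0.0396(2560) − 2.6(17.2) = 74 − 13.65 + 101.376 − 44.72 = 117.006.
∂x/∂I = +0.0396, so E_I = 0.0396·(2560/117.006) ≈ 0.87.
E_I ∈ (0,1): normal good (necessity).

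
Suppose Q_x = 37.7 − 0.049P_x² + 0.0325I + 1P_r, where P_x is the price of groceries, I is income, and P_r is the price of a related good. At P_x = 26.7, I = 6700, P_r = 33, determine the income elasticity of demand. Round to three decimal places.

Q_x = 37.7 − 0.049(26.7)² + 0.0325(6700) + 1(33) = 37.7 − 34.9316 + 217.75 + 33 = 253.5184.
∂Q_x/∂I = +0.0325, so E_I = 0.0325·(6700/253.5184) ≈ 0.859.
E_I ∈ (0,1): normal good (necessity).

0.859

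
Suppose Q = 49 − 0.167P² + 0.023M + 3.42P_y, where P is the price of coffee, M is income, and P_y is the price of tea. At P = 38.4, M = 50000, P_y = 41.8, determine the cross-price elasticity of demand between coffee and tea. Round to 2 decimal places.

At the given point, Q = 49 − 0.167(38.4)² + 0.023(50000) + 3.42(41.8) = 49 − 246.2515 + 1150 + 142.956 = 1095.7045.
∂Q/∂P_y = +3.42, so E_xy = 3.42·(41.8/1095.7045) ≈ 0.13.
E_xy > 0: the goods are substitutes.

0.13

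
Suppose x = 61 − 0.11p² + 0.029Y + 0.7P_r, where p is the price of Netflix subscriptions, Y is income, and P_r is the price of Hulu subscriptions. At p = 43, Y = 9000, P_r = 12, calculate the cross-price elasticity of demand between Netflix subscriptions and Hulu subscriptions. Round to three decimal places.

0.066

First evaluate x: 61 − 0.11(43)² + 0.029(9000) + 0.7(12) = 61 − 203.39 + 261 + 8.4 = 127.01.
∂x/∂P_r = +0.7, so E_xy = 0.7·(12/127.01) ≈ 0.066.
E_xy > 0: the goods are substitutes.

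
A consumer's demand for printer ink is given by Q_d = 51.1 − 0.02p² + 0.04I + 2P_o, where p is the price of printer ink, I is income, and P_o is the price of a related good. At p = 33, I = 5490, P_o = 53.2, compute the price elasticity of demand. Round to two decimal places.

First evaluate Q_d: 51.1 − 0.02(33)² + 0.04(5490) + 2(53.2) = 51.1 − 21.78 + 219.6 + 106.4 = 355.32.
∂Q_d/∂p = −2·0.02·p = -1.32, so E_p = -1.32·(33/355.32) ≈ -0.12.
|E_p| < 1: demand is inelastic.

-0.12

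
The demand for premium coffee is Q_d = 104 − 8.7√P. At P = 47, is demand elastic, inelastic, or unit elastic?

inelastic

At P = 47, Q_d = 44.3558.
dQ_d/dP = −8.7/(2√P) = −8.7/(2·6.8557).
Point elasticity E = (dQ_d/dP)·(P/Q_d) = -0.6345 × 47/44.3558 ≈ -0.672.
|E| ≈ 0.672 < 1, so demand is inelastic.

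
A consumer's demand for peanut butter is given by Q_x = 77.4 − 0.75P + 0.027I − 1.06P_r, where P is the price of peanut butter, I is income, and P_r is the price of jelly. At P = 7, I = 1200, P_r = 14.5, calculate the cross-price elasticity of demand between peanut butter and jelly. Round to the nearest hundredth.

-0.17

Evaluating quantity at (P, I, P_r) gives Q_x = 77.4 − 0.75(7) + 0.027(1200) − 1.06(14.5) = 77.4 − 5.25 + 32.4 − 15.37 = 89.18.
∂Q_x/∂P_r = −1.06, so E_xy = -1.06·(14.5/89.18) ≈ -0.17.
E_xy < 0: the goods are complements.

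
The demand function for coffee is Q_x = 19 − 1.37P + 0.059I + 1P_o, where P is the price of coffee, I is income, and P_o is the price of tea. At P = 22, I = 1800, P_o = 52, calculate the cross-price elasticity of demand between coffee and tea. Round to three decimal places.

0.354

Substituting, Q_x = 19 − 1.37(22) + 0.059(1800) + 1(52) = 19 − 30.14 + 106.2 + 52 = 147.06.
∂Q_x/∂P_o = +1, so E_xy = 1·(52/147.06) ≈ 0.354.
E_xy > 0: the goods are substitutes.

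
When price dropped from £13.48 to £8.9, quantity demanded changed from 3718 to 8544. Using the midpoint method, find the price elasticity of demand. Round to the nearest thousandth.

-1.923

%ΔQ = (8544 − 3718)/[(3718 + 8544)/2] = 4826/6131 ≈ 0.7871.
%Δp = (8.9 − 13.48)/[(13.48 + 8.9)/2] = -4.58/11.19 ≈ -0.4093.
Arc elasticity E = %ΔQ/%Δp ≈ 0.7871/-0.4093 ≈ -1.923.
|E| > 1: demand is elastic over this range.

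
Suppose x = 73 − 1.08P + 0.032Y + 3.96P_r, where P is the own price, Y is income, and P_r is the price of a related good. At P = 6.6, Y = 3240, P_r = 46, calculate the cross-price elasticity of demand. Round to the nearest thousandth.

Evaluating quantity at (P, Y, P_r) gives x = 73 − 1.08(6.6) + 0.032(3240) + 3.96(46) = 73 − 7.128 + 103.68 + 182.16 = 351.712.
∂x/∂P_r = +3.96, so E_xy = 3.96·(46/351.712) ≈ 0.518.
E_xy > 0: the goods are substitutes.

0.518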